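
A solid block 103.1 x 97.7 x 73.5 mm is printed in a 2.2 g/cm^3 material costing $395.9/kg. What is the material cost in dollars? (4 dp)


V = 103.1 * 97.7 * 73.5 = 740355.945 mm^3 = 740.355945 cm^3
Mass = 740.355945 * 2.2 / 1000 = 1.62878308 kg
Cost = 1.62878308 * 395.9 = 644.8352 $


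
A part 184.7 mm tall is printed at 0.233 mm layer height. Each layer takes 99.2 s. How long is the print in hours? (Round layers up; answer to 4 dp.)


Layers = ceil(184.7/0.233) = 793
t = 793 * 99.2 / 3600 = 21.8516 hrs


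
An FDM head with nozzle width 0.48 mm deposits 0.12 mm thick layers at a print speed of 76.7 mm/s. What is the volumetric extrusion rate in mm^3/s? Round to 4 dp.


Rate = 0.48 * 0.12 * 76.7 = 4.4179 mm^3/s


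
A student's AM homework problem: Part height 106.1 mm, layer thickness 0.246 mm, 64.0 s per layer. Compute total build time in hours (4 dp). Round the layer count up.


Layers = ceil(106.1/0.246) = 432
t = 432 * 64.0 / 3600 = 7.68 hrs


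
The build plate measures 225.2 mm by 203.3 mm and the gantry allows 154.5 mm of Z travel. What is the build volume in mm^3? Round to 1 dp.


V = 225.2 * 203.3 * 154.5 = 7073498.2 mm^3


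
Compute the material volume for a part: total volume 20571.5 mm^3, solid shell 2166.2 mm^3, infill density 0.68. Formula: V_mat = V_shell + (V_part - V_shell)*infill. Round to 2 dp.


V_infill = (20571.5 - 2166.2) * 0.68 = 12515.6
V_total = 2166.2 + 12515.6 = 14681.8 mm^3


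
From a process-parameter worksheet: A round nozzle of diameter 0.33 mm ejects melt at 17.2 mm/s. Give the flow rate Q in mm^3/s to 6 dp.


A = pi*(0.33/2)^2 = 0.08552986 mm^2
Q = 0.08552986 * 17.2 = 1.471114 mm^3/s


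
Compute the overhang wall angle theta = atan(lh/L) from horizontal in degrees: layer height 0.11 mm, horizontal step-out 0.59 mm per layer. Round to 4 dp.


angle = atan(0.11/0.59) = 10.561 degrees


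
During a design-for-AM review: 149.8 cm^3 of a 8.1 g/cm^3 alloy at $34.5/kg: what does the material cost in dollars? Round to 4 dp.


Mass = 149.8*8.1/1000 = 1.21338 kg
Cost = 1.21338 * 34.5 = 41.8616 $


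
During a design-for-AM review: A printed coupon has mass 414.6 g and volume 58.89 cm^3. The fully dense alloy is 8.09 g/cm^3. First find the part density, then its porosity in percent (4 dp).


rho_part = 414.6 / 58.89 = 7.04024452 g/cm^3
Porosity = (1 - 7.04024452/8.09)*100 = 12.976 %


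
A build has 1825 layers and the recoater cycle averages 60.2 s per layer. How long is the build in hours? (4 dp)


t = 1825 * 60.2 / 3600 = 30.5181 hrs


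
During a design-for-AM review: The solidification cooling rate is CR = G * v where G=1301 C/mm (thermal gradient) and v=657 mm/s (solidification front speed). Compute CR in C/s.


CR = 1301 * 657 = 854757 C/s


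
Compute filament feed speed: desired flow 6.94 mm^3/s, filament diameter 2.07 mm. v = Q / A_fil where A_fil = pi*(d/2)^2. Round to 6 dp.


A = pi*(2.07/2)^2 = 3.365353
v = 6.94 / 3.365353 = 2.062191 mm/s


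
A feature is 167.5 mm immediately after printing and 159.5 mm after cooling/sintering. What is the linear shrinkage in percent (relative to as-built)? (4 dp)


Shrinkage = ((167.5-159.5)/167.5)*100 = 4.7761 %


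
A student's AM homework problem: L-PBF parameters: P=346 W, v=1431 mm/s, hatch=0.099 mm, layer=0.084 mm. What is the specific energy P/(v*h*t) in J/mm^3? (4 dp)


Build rate = 1431 * 0.099 * 0.084 = 11.900196 mm^3/s
SE = 346 / 11.900196 = 29.0752 J/mm^3


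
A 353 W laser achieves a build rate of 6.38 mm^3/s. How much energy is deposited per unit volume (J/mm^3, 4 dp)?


SE = 353 / 6.38 = 55.3292 J/mm^3


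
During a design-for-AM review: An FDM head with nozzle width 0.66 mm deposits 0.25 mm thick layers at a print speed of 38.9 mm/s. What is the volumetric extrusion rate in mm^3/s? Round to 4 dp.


Rate = 0.66 * 0.25 * 38.9 = 6.4185 mm^3/s


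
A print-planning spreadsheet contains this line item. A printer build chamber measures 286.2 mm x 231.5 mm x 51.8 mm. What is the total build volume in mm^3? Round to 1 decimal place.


V = 286.2 * 231.5 * 51.8 = 3432024.5 mm^3


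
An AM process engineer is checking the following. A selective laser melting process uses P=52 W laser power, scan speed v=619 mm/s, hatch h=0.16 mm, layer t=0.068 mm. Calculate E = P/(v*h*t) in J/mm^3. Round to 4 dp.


E = 52 / (619*0.16*0.068) = 7.7212 J/mm^3


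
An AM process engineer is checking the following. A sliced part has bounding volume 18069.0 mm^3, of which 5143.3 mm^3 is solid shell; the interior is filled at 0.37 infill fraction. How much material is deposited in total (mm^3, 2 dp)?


V_infill = (18069.0 - 5143.3) * 0.37 = 4782.51
V_total = 5143.3 + 4782.51 = 9925.81 mm^3


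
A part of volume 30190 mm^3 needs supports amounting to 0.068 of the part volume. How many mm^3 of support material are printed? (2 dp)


V_support = 30190 * 0.068 = 2052.92 mm^3


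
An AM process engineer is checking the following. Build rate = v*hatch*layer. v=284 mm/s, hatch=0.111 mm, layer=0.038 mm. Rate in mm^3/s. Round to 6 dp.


Rate = 284 * 0.111 * 0.038 = 1.197912 mm^3/s


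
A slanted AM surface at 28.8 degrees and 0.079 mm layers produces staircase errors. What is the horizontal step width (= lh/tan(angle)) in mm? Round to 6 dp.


step = 0.079 / tan(28.8) = 0.1437 mm


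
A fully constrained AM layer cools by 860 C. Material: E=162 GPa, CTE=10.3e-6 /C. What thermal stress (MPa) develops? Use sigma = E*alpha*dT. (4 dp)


sigma = 162*1000 * 10.3e-6 * 860 = 1434.996 MPa


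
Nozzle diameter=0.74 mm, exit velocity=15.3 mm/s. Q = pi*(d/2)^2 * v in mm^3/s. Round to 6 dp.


A = pi*(0.74/2)^2 = 0.43008403 mm^2
Q = 0.43008403 * 15.3 = 6.580286 mm^3/s


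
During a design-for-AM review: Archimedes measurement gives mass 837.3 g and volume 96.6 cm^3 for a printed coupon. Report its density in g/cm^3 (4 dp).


rho = 837.3 / 96.6 = 8.6677 g/cm^3


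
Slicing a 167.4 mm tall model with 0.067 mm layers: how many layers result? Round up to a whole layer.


Layers = ceil(167.4/0.067) = 2499


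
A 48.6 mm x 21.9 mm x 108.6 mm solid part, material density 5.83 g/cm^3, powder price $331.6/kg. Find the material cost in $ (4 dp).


V = 48.6 * 21.9 * 108.6 = 115587.324 mm^3 = 115.587324 cm^3
Mass = 115.587324 * 5.83 / 1000 = 0.6738741 kg
Cost = 0.6738741 * 331.6 = 223.4567 $


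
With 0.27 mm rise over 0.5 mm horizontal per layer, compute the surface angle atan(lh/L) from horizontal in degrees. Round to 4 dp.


angle = atan(0.27/0.5) = 28.369 degrees


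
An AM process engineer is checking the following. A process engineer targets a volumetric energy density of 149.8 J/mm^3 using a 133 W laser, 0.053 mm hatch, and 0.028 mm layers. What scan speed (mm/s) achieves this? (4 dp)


v = 133 / (149.8*0.053*0.028) = 598.282 mm/s


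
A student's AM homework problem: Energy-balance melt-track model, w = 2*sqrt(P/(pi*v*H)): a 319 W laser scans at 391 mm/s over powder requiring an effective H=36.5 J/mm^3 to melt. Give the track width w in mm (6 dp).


w = 2*sqrt(319/(pi*391*36.5)) = 0.1687 mm


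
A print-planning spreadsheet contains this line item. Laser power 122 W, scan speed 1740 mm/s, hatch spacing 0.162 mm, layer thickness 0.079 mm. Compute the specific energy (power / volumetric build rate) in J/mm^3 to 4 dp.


Build rate = 1740 * 0.162 * 0.079 = 22.26852 mm^3/s
SE = 122 / 22.26852 = 5.4786 J/mm^3


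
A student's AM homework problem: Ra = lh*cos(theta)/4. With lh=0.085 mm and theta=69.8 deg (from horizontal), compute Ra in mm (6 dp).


Ra = 0.085 * cos(69.8) / 4 = 0.007338 mm


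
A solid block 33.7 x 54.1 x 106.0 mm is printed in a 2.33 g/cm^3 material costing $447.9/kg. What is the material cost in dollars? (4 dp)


V = 33.7 * 54.1 * 106.0 = 193256.02 mm^3 = 193.25602 cm^3
Mass = 193.25602 * 2.33 / 1000 = 0.45028653 kg
Cost = 0.45028653 * 447.9 = 201.6833 $


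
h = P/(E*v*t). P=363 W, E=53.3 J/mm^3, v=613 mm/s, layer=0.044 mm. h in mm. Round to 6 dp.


h = 363 / (53.3*613*0.044) = 0.252503 mm


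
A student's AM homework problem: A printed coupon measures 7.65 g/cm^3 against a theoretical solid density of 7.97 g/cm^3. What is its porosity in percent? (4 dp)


Porosity = (1-7.65/7.97)*100 = 4.0151 %


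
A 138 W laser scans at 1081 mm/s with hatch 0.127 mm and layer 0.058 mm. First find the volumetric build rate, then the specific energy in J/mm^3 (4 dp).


Build rate = 1081 * 0.127 * 0.058 = 7.962646 mm^3/s
SE = 138 / 7.962646 = 17.3309 J/mm^3


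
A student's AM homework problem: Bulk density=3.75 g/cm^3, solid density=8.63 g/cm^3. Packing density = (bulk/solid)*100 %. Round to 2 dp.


Packing = (3.75/8.63)*100 = 43.45 %


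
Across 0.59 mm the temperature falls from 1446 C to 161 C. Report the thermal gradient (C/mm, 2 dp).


G = (1446-161)/0.59 = 2177.97 C/mm


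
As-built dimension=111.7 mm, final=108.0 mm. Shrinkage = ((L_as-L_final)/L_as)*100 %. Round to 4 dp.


Shrinkage = ((111.7-108.0)/111.7)*100 = 3.3124 %


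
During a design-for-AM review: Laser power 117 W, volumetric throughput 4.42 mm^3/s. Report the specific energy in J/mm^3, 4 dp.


SE = 117 / 4.42 = 26.4706 J/mm^3


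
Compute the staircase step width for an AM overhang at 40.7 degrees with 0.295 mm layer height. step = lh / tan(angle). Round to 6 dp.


step = 0.295 / tan(40.7) = 0.342969 mm


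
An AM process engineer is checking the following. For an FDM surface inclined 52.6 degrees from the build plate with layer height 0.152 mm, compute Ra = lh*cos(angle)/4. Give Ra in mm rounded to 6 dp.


Ra = 0.152 * cos(52.6) / 4 = 0.02308 mm


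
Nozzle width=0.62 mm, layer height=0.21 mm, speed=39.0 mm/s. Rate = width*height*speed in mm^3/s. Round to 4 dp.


Rate = 0.62 * 0.21 * 39.0 = 5.0778 mm^3/s


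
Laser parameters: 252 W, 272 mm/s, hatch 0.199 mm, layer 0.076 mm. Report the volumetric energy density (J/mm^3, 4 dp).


E = 252 / (272*0.199*0.076) = 61.2583 J/mm^3


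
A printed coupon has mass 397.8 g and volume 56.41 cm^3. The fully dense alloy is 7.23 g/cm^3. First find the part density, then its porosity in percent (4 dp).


rho_part = 397.8 / 56.41 = 7.05194115 g/cm^3
Porosity = (1 - 7.05194115/7.23)*100 = 2.4628 %


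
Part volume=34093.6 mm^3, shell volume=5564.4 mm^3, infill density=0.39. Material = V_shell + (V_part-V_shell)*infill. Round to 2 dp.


V_infill = (34093.6 - 5564.4) * 0.39 = 11126.39
V_total = 5564.4 + 11126.39 = 16690.79 mm^3


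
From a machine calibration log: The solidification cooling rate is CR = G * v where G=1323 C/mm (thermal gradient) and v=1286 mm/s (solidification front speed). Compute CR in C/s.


CR = 1323 * 1286 = 1701378 C/s


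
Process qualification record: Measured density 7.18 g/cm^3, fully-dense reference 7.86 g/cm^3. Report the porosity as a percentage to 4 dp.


Porosity = (1-7.18/7.86)*100 = 8.6514 %


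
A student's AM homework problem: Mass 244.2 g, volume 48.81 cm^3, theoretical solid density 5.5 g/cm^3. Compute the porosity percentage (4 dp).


rho_part = 244.2 / 48.81 = 5.00307314 g/cm^3
Porosity = (1 - 5.00307314/5.5)*100 = 9.035 %


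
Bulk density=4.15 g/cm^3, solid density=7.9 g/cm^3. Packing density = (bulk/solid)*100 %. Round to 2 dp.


Packing = (4.15/7.9)*100 = 52.53 %


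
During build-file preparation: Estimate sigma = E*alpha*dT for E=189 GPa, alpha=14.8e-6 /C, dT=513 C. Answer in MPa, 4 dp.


sigma = 189*1000 * 14.8e-6 * 513 = 1434.9636 MPa


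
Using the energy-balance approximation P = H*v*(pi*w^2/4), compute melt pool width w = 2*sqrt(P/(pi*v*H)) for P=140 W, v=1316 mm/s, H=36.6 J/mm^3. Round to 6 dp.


w = 2*sqrt(140/(pi*1316*36.6)) = 0.060835 mm


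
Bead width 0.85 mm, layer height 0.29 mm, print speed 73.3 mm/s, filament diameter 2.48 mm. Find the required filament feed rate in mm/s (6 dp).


Q = 0.85 * 0.29 * 73.3 = 18.06845 mm^3/s
A_fil = pi*(2.48/2)^2 = 4.83051286 mm^2
v_feed = 18.06845 / 4.83051286 = 3.740483 mm/s


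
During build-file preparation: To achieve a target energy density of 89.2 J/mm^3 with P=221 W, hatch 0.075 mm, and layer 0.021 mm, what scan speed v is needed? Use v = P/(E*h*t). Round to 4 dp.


v = 221 / (89.2*0.075*0.021) = 1573.0657 mm/s


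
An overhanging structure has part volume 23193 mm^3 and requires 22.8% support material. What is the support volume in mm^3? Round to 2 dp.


V_support = 23193 * 0.228 = 5288.0 mm^3


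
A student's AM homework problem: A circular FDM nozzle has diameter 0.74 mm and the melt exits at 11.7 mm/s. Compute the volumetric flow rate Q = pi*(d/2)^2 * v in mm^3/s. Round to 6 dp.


A = pi*(0.74/2)^2 = 0.43008403 mm^2
Q = 0.43008403 * 11.7 = 5.031983 mm^3/s


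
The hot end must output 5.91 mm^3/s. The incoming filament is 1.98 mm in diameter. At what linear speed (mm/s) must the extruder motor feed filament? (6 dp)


A = pi*(1.98/2)^2 = 3.079075
v = 5.91 / 3.079075 = 1.919408 mm/s


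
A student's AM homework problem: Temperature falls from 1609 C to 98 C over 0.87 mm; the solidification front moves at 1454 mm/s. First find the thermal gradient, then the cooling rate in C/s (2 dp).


G = (1609-98)/0.87 = 1736.7816092 C/mm
CR = 1736.7816092 * 1454 = 2525280.46 C/s


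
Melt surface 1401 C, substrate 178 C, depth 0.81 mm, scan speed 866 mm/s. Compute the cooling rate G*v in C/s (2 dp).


G = (1401-178)/0.81 = 1509.87654321 C/mm
CR = 1509.87654321 * 866 = 1307553.09 C/s


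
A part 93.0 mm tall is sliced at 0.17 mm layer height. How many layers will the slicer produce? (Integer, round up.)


Layers = ceil(93.0/0.17) = 548


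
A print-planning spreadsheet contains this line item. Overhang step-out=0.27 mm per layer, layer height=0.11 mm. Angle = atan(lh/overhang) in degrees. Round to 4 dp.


angle = atan(0.11/0.27) = 22.1663 degrees


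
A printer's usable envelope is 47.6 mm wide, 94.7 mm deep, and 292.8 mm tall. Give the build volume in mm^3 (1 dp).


V = 47.6 * 94.7 * 292.8 = 1319860.4 mm^3


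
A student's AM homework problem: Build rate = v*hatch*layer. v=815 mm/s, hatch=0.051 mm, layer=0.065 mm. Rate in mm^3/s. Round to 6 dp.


Rate = 815 * 0.051 * 0.065 = 2.701725 mm^3/s


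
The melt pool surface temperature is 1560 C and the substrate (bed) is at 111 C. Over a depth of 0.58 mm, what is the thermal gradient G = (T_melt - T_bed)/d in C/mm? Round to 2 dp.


G = (1560-111)/0.58 = 2498.28 C/mm


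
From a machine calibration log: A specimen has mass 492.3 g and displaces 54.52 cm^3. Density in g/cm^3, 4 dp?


rho = 492.3 / 54.52 = 9.0297 g/cm^3


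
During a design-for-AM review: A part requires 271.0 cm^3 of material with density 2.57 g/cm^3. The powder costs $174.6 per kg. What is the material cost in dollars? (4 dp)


Mass = 271.0*2.57/1000 = 0.69647 kg
Cost = 0.69647 * 174.6 = 121.6037 $


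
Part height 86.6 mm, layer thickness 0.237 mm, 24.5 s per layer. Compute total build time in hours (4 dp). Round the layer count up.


Layers = ceil(86.6/0.237) = 366
t = 366 * 24.5 / 3600 = 2.4908 hrs


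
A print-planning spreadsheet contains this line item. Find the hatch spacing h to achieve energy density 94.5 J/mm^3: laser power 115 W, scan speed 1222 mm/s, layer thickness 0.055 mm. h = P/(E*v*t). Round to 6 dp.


h = 115 / (94.5*1222*0.055) = 0.018106 mm


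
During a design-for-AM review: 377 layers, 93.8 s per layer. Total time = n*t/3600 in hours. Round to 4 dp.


t = 377 * 93.8 / 3600 = 9.8229 hrs


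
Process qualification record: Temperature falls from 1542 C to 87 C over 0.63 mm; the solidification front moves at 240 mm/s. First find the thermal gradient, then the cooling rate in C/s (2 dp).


G = (1542-87)/0.63 = 2309.52380952 C/mm
CR = 2309.52380952 * 240 = 554285.71 C/s


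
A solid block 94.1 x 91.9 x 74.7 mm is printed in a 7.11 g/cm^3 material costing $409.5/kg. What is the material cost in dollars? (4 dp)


V = 94.1 * 91.9 * 74.7 = 645989.913 mm^3 = 645.989913 cm^3
Mass = 645.989913 * 7.11 / 1000 = 4.59298828 kg
Cost = 4.59298828 * 409.5 = 1880.8287 $


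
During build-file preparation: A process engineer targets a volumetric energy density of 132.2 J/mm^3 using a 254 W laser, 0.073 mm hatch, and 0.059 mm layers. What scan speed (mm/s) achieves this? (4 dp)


v = 254 / (132.2*0.073*0.059) = 446.095 mm/s


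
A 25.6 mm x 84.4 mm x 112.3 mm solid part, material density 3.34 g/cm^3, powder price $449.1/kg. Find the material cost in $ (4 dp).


V = 25.6 * 84.4 * 112.3 = 242639.872 mm^3 = 242.639872 cm^3
Mass = 242.639872 * 3.34 / 1000 = 0.81041717 kg
Cost = 0.81041717 * 449.1 = 363.9584 $


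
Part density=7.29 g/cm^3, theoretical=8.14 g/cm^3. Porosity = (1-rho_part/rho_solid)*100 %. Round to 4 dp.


Porosity = (1-7.29/8.14)*100 = 10.4423 %


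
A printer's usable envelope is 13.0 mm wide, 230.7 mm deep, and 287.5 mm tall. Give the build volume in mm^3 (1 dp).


V = 13.0 * 230.7 * 287.5 = 862241.3 mm^3


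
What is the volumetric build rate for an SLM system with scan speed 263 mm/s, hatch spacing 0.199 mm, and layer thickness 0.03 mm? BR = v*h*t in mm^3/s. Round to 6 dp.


Rate = 263 * 0.199 * 0.03 = 1.57011 mm^3/s


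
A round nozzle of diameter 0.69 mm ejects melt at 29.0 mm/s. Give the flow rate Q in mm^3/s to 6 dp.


A = pi*(0.69/2)^2 = 0.37392807 mm^2
Q = 0.37392807 * 29.0 = 10.843914 mm^3/s


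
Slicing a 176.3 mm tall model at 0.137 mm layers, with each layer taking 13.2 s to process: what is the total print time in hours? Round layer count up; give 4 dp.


Layers = ceil(176.3/0.137) = 1287
t = 1287 * 13.2 / 3600 = 4.719 hrs


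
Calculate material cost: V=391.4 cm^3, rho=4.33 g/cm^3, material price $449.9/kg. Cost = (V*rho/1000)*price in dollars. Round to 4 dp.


Mass = 391.4*4.33/1000 = 1.694762 kg
Cost = 1.694762 * 449.9 = 762.4734 $


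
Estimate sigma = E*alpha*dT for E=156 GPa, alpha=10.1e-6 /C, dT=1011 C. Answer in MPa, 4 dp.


sigma = 156*1000 * 10.1e-6 * 1011 = 1592.9316 MPa


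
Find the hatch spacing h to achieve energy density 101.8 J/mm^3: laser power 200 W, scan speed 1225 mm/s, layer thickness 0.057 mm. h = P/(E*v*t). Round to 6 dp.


h = 200 / (101.8*1225*0.057) = 0.028137 mm


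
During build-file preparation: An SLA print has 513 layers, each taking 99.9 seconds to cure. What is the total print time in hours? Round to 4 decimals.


t = 513 * 99.9 / 3600 = 14.2358 hrs


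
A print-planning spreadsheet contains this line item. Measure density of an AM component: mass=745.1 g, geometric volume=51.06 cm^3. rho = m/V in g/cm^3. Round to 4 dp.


rho = 745.1 / 51.06 = 14.5926 g/cm^3


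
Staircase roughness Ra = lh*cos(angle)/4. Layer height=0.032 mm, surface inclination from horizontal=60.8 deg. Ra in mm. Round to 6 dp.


Ra = 0.032 * cos(60.8) / 4 = 0.003903 mm


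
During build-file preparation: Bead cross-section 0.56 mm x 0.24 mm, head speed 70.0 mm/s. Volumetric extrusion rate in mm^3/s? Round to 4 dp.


Rate = 0.56 * 0.24 * 70.0 = 9.408 mm^3/s


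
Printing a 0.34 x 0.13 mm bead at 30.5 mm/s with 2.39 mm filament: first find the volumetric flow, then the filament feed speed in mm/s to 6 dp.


Q = 0.34 * 0.13 * 30.5 = 1.3481 mm^3/s
A_fil = pi*(2.39/2)^2 = 4.48627285 mm^2
v_feed = 1.3481 / 4.48627285 = 0.300494 mm/s


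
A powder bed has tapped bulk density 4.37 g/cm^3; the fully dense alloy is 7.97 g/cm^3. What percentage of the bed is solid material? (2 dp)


Packing = (4.37/7.97)*100 = 54.83 %


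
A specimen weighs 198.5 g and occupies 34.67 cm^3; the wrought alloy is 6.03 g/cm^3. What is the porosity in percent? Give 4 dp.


rho_part = 198.5 / 34.67 = 5.72541102 g/cm^3
Porosity = (1 - 5.72541102/6.03)*100 = 5.0512 %


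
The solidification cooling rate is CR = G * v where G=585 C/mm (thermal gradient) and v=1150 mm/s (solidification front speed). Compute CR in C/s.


CR = 585 * 1150 = 672750 C/s


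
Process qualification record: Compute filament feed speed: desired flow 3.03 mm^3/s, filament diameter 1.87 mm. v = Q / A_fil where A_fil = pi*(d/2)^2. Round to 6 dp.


A = pi*(1.87/2)^2 = 2.746459
v = 3.03 / 2.746459 = 1.103239 mm/s


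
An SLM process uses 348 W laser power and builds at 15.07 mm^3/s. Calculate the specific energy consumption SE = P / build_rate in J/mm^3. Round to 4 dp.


SE = 348 / 15.07 = 23.0922 J/mm^3


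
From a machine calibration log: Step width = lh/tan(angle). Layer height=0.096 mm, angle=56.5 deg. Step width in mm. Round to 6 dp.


step = 0.096 / tan(56.5) = 0.063541 mm


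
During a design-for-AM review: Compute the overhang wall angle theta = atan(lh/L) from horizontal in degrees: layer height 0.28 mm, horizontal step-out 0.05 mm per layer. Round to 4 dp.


angle = atan(0.28/0.05) = 79.8753 degrees


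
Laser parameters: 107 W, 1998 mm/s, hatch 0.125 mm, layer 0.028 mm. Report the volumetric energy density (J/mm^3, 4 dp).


E = 107 / (1998*0.125*0.028) = 15.301 J/mm^3


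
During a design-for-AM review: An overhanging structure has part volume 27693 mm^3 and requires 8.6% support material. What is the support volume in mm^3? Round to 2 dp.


V_support = 27693 * 0.086 = 2381.6 mm^3


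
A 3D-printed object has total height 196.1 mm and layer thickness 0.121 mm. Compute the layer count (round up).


Layers = ceil(196.1/0.121) = 1621


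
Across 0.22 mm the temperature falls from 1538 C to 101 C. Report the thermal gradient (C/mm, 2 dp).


G = (1538-101)/0.22 = 6531.82 C/mm


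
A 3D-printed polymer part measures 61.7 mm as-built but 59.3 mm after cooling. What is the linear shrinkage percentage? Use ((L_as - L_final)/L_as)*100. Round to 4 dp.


Shrinkage = ((61.7-59.3)/61.7)*100 = 3.8898 %


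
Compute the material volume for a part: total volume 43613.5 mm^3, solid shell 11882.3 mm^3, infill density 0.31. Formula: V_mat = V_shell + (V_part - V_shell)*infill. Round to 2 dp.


V_infill = (43613.5 - 11882.3) * 0.31 = 9836.67
V_total = 11882.3 + 9836.67 = 21718.97 mm^3


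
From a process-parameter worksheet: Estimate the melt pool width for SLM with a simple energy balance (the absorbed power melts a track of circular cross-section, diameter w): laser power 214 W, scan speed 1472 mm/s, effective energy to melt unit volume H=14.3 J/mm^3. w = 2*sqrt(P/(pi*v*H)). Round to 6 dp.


w = 2*sqrt(214/(pi*1472*14.3)) = 0.113773 mm


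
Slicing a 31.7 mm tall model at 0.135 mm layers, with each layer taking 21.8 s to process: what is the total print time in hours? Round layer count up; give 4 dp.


Layers = ceil(31.7/0.135) = 235
t = 235 * 21.8 / 3600 = 1.4231 hrs


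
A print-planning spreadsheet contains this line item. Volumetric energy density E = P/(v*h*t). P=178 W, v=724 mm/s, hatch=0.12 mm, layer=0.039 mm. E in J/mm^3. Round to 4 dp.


E = 178 / (724*0.12*0.039) = 52.5334 J/mm^3


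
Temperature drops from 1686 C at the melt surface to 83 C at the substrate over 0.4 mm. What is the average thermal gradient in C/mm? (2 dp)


G = (1686-83)/0.4 = 4007.5 C/mm


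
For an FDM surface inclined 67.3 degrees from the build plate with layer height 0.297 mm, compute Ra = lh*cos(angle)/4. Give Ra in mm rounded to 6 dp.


Ra = 0.297 * cos(67.3) / 4 = 0.028654 mm


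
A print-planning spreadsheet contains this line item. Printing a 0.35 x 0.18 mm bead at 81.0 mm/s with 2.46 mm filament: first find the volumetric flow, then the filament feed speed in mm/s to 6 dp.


Q = 0.35 * 0.18 * 81.0 = 5.103 mm^3/s
A_fil = pi*(2.46/2)^2 = 4.75291553 mm^2
v_feed = 5.103 / 4.75291553 = 1.073657 mm/s


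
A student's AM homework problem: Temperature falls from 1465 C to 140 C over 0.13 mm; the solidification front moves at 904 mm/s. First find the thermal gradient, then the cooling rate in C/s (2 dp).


G = (1465-140)/0.13 = 10192.30769231 C/mm
CR = 10192.30769231 * 904 = 9213846.15 C/s


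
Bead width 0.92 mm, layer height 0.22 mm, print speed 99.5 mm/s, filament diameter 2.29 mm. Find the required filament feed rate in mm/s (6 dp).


Q = 0.92 * 0.22 * 99.5 = 20.1388 mm^3/s
A_fil = pi*(2.29/2)^2 = 4.11870651 mm^2
v_feed = 20.1388 / 4.11870651 = 4.889593 mm/s


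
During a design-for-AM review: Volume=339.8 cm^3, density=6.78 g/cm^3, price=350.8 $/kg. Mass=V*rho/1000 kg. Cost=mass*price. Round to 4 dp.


Mass = 339.8*6.78/1000 = 2.303844 kg
Cost = 2.303844 * 350.8 = 808.1885 $


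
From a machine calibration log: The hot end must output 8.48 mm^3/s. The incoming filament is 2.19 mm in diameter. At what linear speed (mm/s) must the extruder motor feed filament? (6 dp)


A = pi*(2.19/2)^2 = 3.766848
v = 8.48 / 3.766848 = 2.251219 mm/s


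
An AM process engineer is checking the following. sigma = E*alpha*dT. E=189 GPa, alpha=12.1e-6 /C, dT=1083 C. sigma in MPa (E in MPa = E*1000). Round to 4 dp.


sigma = 189*1000 * 12.1e-6 * 1083 = 2476.7127 MPa


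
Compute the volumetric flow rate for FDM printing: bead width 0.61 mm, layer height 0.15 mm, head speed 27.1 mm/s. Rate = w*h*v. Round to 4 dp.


Rate = 0.61 * 0.15 * 27.1 = 2.4797 mm^3/s


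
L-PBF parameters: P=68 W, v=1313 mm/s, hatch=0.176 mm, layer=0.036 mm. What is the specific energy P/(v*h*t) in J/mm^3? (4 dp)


Build rate = 1313 * 0.176 * 0.036 = 8.319168 mm^3/s
SE = 68 / 8.319168 = 8.1739 J/mm^3


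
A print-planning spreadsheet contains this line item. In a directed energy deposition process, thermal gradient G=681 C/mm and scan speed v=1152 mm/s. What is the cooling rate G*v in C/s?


CR = 681 * 1152 = 784512 C/s


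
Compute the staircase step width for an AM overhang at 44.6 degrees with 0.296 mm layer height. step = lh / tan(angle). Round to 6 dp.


step = 0.296 / tan(44.6) = 0.300162 mm


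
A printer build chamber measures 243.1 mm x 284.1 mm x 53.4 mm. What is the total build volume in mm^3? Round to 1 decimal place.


V = 243.1 * 284.1 * 53.4 = 3688055.5 mm^3


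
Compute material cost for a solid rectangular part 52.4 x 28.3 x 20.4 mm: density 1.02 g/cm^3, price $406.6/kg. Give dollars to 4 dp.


V = 52.4 * 28.3 * 20.4 = 30251.568 mm^3 = 30.251568 cm^3
Mass = 30.251568 * 1.02 / 1000 = 0.0308566 kg
Cost = 0.0308566 * 406.6 = 12.5463 $


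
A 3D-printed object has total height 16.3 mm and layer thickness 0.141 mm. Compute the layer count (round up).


Layers = ceil(16.3/0.141) = 116


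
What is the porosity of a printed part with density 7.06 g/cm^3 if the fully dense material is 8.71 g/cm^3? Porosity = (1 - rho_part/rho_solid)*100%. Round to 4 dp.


Porosity = (1-7.06/8.71)*100 = 18.9437 %


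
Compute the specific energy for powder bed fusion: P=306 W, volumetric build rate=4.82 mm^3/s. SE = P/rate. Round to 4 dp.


SE = 306 / 4.82 = 63.4855 J/mm^3


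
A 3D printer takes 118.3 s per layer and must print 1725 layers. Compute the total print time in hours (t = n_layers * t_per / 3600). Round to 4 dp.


t = 1725 * 118.3 / 3600 = 56.6854 hrs


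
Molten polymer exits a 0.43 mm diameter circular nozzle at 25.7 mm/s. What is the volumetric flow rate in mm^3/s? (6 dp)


A = pi*(0.43/2)^2 = 0.14522012 mm^2
Q = 0.14522012 * 25.7 = 3.732157 mm^3/s


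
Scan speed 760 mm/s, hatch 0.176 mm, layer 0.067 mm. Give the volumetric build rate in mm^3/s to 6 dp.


Rate = 760 * 0.176 * 0.067 = 8.96192 mm^3/s


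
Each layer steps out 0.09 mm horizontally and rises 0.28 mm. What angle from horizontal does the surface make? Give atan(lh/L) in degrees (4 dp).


angle = atan(0.28/0.09) = 72.1811 degrees


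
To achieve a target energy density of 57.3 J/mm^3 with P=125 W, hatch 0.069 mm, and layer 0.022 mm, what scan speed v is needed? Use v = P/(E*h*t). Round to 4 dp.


v = 125 / (57.3*0.069*0.022) = 1437.0888 mm/s


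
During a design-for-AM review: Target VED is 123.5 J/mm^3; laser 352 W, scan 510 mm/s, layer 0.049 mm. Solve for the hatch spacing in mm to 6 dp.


h = 352 / (123.5*510*0.049) = 0.114054 mm


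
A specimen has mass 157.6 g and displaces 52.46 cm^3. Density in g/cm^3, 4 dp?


rho = 157.6 / 52.46 = 3.0042 g/cm^3


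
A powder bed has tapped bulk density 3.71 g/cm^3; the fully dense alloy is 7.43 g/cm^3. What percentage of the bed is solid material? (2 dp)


Packing = (3.71/7.43)*100 = 49.93 %


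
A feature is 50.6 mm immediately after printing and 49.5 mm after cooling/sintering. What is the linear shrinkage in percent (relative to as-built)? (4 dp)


Shrinkage = ((50.6-49.5)/50.6)*100 = 2.1739 %


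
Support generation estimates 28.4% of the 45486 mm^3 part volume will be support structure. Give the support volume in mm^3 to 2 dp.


V_support = 45486 * 0.284 = 12918.02 mm^3


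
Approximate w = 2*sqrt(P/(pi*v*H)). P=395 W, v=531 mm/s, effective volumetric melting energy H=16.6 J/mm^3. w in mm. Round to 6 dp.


w = 2*sqrt(395/(pi*531*16.6)) = 0.238865 mm


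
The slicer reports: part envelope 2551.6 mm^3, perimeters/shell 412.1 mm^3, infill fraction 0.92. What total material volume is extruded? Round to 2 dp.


V_infill = (2551.6 - 412.1) * 0.92 = 1968.34
V_total = 412.1 + 1968.34 = 2380.44 mm^3


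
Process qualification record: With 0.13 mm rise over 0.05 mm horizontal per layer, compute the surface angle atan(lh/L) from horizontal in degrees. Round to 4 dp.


angle = atan(0.13/0.05) = 68.9625 degrees


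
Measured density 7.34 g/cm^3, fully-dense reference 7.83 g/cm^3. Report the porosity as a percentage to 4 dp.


Porosity = (1-7.34/7.83)*100 = 6.258 %


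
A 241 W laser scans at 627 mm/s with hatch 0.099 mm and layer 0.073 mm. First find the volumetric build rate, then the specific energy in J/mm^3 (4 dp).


Build rate = 627 * 0.099 * 0.073 = 4.531329 mm^3/s
SE = 241 / 4.531329 = 53.1853 J/mm^3


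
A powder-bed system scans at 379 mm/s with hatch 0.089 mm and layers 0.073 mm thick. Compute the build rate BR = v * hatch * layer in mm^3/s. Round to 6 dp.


Rate = 379 * 0.089 * 0.073 = 2.462363 mm^3/s


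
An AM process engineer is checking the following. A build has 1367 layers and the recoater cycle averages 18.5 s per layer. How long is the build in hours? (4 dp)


t = 1367 * 18.5 / 3600 = 7.0249 hrs


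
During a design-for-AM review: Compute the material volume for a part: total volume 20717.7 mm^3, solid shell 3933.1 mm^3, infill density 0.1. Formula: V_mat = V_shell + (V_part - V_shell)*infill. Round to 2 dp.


V_infill = (20717.7 - 3933.1) * 0.1 = 1678.46
V_total = 3933.1 + 1678.46 = 5611.56 mm^3


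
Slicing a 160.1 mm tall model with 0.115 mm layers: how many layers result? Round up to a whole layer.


Layers = ceil(160.1/0.115) = 1393


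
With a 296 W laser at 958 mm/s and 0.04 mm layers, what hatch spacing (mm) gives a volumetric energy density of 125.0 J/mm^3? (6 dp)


h = 296 / (125.0*958*0.04) = 0.061795 mm


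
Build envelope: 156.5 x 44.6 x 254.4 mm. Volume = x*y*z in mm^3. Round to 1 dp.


V = 156.5 * 44.6 * 254.4 = 1775686.6 mm^3


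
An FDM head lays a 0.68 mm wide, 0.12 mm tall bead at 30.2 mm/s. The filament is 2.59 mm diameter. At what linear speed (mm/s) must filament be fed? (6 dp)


Q = 0.68 * 0.12 * 30.2 = 2.46432 mm^3/s
A_fil = pi*(2.59/2)^2 = 5.26852942 mm^2
v_feed = 2.46432 / 5.26852942 = 0.467743 mm/s


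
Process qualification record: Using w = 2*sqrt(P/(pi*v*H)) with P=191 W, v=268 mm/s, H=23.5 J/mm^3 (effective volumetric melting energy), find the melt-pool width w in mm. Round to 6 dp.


w = 2*sqrt(191/(pi*268*23.5)) = 0.196504 mm


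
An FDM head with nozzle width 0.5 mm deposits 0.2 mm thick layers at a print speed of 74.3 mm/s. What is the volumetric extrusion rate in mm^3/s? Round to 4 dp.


Rate = 0.5 * 0.2 * 74.3 = 7.43 mm^3/s


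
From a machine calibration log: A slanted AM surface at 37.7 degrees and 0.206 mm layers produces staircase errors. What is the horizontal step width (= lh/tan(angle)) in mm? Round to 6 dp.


step = 0.206 / tan(37.7) = 0.266533 mm


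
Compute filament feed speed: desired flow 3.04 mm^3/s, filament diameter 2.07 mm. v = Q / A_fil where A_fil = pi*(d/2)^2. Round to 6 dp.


A = pi*(2.07/2)^2 = 3.365353
v = 3.04 / 3.365353 = 0.903323 mm/s


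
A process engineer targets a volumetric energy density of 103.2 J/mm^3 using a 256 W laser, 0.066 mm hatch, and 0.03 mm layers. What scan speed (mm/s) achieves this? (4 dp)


v = 256 / (103.2*0.066*0.03) = 1252.8385 mm/s


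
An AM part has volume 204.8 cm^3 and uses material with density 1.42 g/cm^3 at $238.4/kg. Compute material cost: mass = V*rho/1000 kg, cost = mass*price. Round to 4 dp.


Mass = 204.8*1.42/1000 = 0.290816 kg
Cost = 0.290816 * 238.4 = 69.3305 $


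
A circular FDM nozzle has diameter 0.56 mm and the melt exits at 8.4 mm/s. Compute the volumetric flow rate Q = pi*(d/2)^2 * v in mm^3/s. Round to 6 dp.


A = pi*(0.56/2)^2 = 0.24630086 mm^2
Q = 0.24630086 * 8.4 = 2.068927 mm^3/s


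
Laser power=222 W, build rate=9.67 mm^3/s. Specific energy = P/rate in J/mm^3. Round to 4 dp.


SE = 222 / 9.67 = 22.9576 J/mm^3


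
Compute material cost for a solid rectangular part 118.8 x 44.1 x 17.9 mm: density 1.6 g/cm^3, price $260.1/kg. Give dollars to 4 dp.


V = 118.8 * 44.1 * 17.9 = 93779.532 mm^3 = 93.779532 cm^3
Mass = 93.779532 * 1.6 / 1000 = 0.15004725 kg
Cost = 0.15004725 * 260.1 = 39.0273 $


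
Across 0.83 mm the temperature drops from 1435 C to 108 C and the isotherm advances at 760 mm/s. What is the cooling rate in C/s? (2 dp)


G = (1435-108)/0.83 = 1598.79518072 C/mm
CR = 1598.79518072 * 760 = 1215084.34 C/s


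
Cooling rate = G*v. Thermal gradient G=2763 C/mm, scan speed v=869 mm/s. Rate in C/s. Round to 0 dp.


CR = 2763 * 869 = 2401047 C/s


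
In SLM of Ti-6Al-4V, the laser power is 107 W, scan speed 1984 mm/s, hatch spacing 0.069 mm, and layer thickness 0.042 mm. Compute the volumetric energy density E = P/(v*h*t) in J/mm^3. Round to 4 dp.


E = 107 / (1984*0.069*0.042) = 18.6099 J/mm^3


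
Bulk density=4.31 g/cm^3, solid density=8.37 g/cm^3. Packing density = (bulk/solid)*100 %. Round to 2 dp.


Packing = (4.31/8.37)*100 = 51.49 %


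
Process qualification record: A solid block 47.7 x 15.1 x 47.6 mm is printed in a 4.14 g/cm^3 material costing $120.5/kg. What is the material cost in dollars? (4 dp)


V = 47.7 * 15.1 * 47.6 = 34284.852 mm^3 = 34.284852 cm^3
Mass = 34.284852 * 4.14 / 1000 = 0.14193929 kg
Cost = 0.14193929 * 120.5 = 17.1037 $


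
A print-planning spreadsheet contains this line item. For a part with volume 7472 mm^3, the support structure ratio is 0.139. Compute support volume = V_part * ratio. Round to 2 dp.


V_support = 7472 * 0.139 = 1038.61 mm^3


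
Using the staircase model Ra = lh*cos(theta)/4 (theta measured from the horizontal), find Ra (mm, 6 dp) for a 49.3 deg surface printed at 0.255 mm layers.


Ra = 0.255 * cos(49.3) / 4 = 0.041571 mm


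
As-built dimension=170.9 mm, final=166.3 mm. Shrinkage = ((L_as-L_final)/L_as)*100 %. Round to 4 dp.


Shrinkage = ((170.9-166.3)/170.9)*100 = 2.6916 %


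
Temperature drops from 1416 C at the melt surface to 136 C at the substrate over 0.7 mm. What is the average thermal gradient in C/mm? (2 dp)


G = (1416-136)/0.7 = 1828.57 C/mm


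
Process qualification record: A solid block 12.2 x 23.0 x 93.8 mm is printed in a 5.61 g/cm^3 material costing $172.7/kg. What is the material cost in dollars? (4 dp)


V = 12.2 * 23.0 * 93.8 = 26320.28 mm^3 = 26.32028 cm^3
Mass = 26.32028 * 5.61 / 1000 = 0.14765677 kg
Cost = 0.14765677 * 172.7 = 25.5003 $


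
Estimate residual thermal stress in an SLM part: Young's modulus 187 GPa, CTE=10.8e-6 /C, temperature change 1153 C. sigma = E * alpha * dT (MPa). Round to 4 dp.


sigma = 187*1000 * 10.8e-6 * 1153 = 2328.5988 MPa


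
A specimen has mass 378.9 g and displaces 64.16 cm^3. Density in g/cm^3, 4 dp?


rho = 378.9 / 64.16 = 5.9055 g/cm^3


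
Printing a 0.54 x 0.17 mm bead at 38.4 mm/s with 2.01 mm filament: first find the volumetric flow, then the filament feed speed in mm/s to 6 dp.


Q = 0.54 * 0.17 * 38.4 = 3.52512 mm^3/s
A_fil = pi*(2.01/2)^2 = 3.17308712 mm^2
v_feed = 3.52512 / 3.17308712 = 1.110943 mm/s


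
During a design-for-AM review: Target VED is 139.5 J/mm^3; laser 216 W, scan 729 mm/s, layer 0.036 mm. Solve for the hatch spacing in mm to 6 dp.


h = 216 / (139.5*729*0.036) = 0.059 mm


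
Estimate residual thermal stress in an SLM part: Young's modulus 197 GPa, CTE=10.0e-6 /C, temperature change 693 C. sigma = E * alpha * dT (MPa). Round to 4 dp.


sigma = 197*1000 * 10.0e-6 * 693 = 1365.21 MPa


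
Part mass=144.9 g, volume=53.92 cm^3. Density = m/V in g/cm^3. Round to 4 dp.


rho = 144.9 / 53.92 = 2.6873 g/cm^3


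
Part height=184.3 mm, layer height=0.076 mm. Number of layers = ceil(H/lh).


Layers = ceil(184.3/0.076) = 2425


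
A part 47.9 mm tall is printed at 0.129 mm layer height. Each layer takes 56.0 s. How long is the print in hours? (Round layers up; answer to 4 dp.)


Layers = ceil(47.9/0.129) = 372
t = 372 * 56.0 / 3600 = 5.7867 hrs


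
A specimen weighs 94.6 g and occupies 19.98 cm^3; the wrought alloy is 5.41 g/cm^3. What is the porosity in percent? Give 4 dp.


rho_part = 94.6 / 19.98 = 4.73473473 g/cm^3
Porosity = (1 - 4.73473473/5.41)*100 = 12.4818 %


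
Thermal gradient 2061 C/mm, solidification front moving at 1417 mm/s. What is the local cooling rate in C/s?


CR = 2061 * 1417 = 2920437 C/s


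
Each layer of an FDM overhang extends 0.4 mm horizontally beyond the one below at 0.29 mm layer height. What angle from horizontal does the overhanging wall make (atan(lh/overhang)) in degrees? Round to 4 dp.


angle = atan(0.29/0.4) = 35.9421 degrees


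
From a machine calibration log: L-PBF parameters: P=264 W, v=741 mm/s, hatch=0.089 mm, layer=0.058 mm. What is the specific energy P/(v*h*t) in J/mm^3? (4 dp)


Build rate = 741 * 0.089 * 0.058 = 3.825042 mm^3/s
SE = 264 / 3.825042 = 69.0188 J/mm^3


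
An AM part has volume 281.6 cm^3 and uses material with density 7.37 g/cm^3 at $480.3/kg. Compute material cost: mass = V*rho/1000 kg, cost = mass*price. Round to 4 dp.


Mass = 281.6*7.37/1000 = 2.075392 kg
Cost = 2.075392 * 480.3 = 996.8108 $


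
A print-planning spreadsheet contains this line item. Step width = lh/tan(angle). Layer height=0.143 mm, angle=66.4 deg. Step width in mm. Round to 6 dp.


step = 0.143 / tan(66.4) = 0.062475 mm


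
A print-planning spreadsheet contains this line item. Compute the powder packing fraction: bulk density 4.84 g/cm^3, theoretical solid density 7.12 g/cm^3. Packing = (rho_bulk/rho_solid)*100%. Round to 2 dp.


Packing = (4.84/7.12)*100 = 67.98 %


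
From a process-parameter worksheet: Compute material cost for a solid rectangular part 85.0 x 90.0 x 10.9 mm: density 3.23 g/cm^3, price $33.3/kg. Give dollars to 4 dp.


V = 85.0 * 90.0 * 10.9 = 83385.0 mm^3 = 83.385 cm^3
Mass = 83.385 * 3.23 / 1000 = 0.26933355 kg
Cost = 0.26933355 * 33.3 = 8.9688 $


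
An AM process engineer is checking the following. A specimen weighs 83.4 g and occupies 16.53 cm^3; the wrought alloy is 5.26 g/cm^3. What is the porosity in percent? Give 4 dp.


rho_part = 83.4 / 16.53 = 5.04537205 g/cm^3
Porosity = (1 - 5.04537205/5.26)*100 = 4.0804 %


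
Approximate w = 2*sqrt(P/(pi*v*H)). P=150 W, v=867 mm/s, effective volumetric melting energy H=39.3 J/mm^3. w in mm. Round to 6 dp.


w = 2*sqrt(150/(pi*867*39.3)) = 0.074868 mm


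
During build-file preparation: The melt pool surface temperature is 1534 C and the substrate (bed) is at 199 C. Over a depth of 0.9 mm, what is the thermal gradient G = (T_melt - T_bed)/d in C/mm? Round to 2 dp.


G = (1534-199)/0.9 = 1483.33 C/mm
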